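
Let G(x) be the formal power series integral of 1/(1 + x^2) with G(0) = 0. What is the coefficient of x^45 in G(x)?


1/(1 + x^2) = sum_{j>=0} (-1)^j x^(2j). Integrating termwise with G(0) = 0:
G(x) = sum_{j>=0} (-1)^j x^(2j+1) / (2j+1) = arctan(x).
Only odd powers are nonzero. For x^45 write 45 = 2*22 + 1, giving
(-1)^22 / 45 = 1/45 = 1/45.

1/45


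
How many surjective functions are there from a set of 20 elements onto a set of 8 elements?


By inclusion-exclusion on which target elements are missed, the number of surjections from an n-set onto a k-set is
surj(n, k) = sum_{j=0}^{k} (-1)^j C(k, j) (k - j)^n.
Equivalently surj(n, k) = k! * S(n, k), where S(n, k) is the Stirling number of the second kind.
For n = 20, k = 8:
S(20, 8) = 15170932662679, so
surj = 8! * 15170932662679 = 40320 * 15170932662679 = 611692004959217280.

611692004959217280


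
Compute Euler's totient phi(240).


phi(n) counts integers in [1, n] coprime to n. Using the multiplicative formula phi(n) = n * prod_{p | n} (1 - 1/p):
240 = 2^4 * 3 * 5, so
phi(240) = 240 * (1 - 1/2) * (1 - 1/3) * (1 - 1/5) = 64.

64


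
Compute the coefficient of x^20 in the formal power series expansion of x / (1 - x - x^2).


Let f(x) = sum_{k>=0} a_k x^k. Multiplying f(x) * (1 - x - x^2) = x and matching coefficients gives a_0 = 0, a_1 = 1, and a_k = a_{k-1} + a_{k-2} for k >= 2. These are the Fibonacci numbers F_k.
Iterating from F_0 = 0, F_1 = 1:
F_0=0, F_1=1, F_2=1, F_3=2, F_4=3, F_5=5, F_6=8, F_7=13, F_8=21, F_9=34, ...
F_20 = 6765.

6765


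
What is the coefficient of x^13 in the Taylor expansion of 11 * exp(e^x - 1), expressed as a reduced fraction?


exp(e^x - 1) = sum_{k>=0} Bell_k x^k / k!, where Bell_k is the k-th Bell number.
So the coefficient of x^13 is 11 * Bell_13 / 13!.
Computing: Bell_13 = 27644437 and 13! = 6227020800, giving
11 * 27644437/6227020800 = 27644437/566092800.

27644437/566092800


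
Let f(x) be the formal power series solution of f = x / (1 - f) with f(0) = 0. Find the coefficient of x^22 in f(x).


Apply Lagrange inversion: f = x * phi(f) with phi(t) = 1/(1 - t), so
[x^n] f = (1/n) [t^(n-1)] phi(t)^n = (1/n) [t^(n-1)] (1 - t)^(-n) = (1/n) C(2n - 2, n - 1) = C_{n-1}.
For n = 22: C_21 = C(42, 21) / 22 = 538257874440/22 = 24466267020 = 24466267020.

24466267020


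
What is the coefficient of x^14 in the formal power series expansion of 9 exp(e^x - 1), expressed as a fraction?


exp(e^x - 1) is the exponential generating function for the Bell numbers Bell_k: exp(e^x - 1) = sum_{k>=0} Bell_k x^k / k!.
So the coefficient of x^14 in 9 exp(e^x - 1) is 9 Bell_14 / 14!.
Computing: Bell_14 = 190899322 and 14! = 87178291200, giving
9 * 190899322/87178291200 = 95449661/4843238400.

95449661/4843238400


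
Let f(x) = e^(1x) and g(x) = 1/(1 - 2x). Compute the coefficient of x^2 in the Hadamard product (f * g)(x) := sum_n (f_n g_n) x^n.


Expanding: f_k = 1^k/k! (from e^(1x)) and g_k = 2^k (from 1/(1 - 2x)). So the Hadamard coefficient (f * g)_k = 1^k 2^k / k! = (2)^k / k!.
For k = 2: 2^2/2! = 4/2 = 2.

2


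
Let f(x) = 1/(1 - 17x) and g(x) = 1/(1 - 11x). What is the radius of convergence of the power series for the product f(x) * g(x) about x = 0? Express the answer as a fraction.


The radius of 1/(1 - 17x) is 1/17 (nearest singularity at x = 1/17), and the radius of 1/(1 - 11x) is 1/11.
The product f(x)*g(x) = 1/((1 - 17x)(1 - 11x)) has singularities at both 1/17 and 1/11, so its radius of convergence is the distance to the nearest one:
min(1/17, 1/11) = 1/17.

1/17


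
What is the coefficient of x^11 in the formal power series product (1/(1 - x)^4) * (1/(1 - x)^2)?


Combine the factors: (1/(1 - x)^4) * (1/(1 - x)^2) = 1/(1 - x)^6.
Then use 1/(1 - x)^r = sum_{k>=0} C(k + r - 1, r - 1) x^k with r = 6 and k = 11:
C(16, 5) = 4368.

4368


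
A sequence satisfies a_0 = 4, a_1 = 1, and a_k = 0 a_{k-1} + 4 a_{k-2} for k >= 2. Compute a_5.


The characteristic equation is t^2 - 0 t - 4 = 0, with roots r_1 = 2 and r_2 = -2 (so c_1 = r_1 + r_2, c_2 = -r_1 r_2 as required).
One can use the closed form a_n = A r_1^n + B r_2^n, but direct iteration is more reliable:
a_0 = 4, a_1 = 1, a_2 = 16, a_3 = 4, a_4 = 64, a_5 = 16.
So a_5 = 16.

16


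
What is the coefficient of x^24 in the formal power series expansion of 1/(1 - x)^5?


The negative binomial / multiset identity is
1/(1 - x)^r = sum_{k>=0} C(k + r - 1, r - 1) x^k.
Here r = 5 and k = 24, so the coefficient is
C(24 + 4, 4) = C(28, 4)
= 20475

20475


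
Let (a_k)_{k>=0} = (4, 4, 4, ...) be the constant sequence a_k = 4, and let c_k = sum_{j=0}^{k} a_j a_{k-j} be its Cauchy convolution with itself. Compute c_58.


Since a_j = 4 for all j >= 0, the convolution sum becomes
c_k = sum_{j=0}^{k} 4 * 4 = 16 * (k + 1).
Equivalently, the generating function of (a_k) is 4/(1 - x) and its square is 16/(1 - x)^2 = sum_{k>=0} 16(k + 1) x^k.
For k = 58: 16 * 59 = 944.

944


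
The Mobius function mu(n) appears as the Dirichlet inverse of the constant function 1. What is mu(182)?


182 = 2 * 7 * 13 (all distinct primes).
mu(182) = (-1)^3 = -1

-1


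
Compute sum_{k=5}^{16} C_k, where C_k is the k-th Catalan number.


C_5 through C_16: 42, 132, 429, 1430, 4862, 16796, 58786, 208012, 742900, 2674440, 9694845, 35357670
Sum = 42 + 132 + 429 + 1430 + 4862 + 16796 + 58786 + 208012 + 742900 + 2674440 + 9694845 + 35357670
= 48760344

48760344


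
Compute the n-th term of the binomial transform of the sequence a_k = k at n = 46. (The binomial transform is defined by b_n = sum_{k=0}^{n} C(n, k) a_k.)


With a_k = k, b_n = sum_{k=0}^{n} C(n, k) k. Using k * C(n, k) = n * C(n-1, k-1) gives b_n = n * sum_{k>=1} C(n-1, k-1) = n * 2^(n-1).
For n = 46: 46 * 2^45 = 46 * 35184372088832 = 1618481116086272.

1618481116086272


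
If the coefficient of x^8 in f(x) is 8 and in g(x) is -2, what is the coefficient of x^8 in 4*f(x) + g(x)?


Scalar multiplication scales coefficients: 4 * 8 = 32.
Then add the g coefficient: 32 + -2
= 30

30


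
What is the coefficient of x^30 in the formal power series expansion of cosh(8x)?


The Maclaurin series is cosh(t) = sum_{m>=0} t^(2m) / (2m)!, so substituting t = 8x, only even powers of x are nonzero, with coefficient of x^(2m) equal to 8^(2m) / (2m)!.
For x^30 the coefficient is 8^30/30! = 1237940039285380274899124224/265252859812191058636308480000000 = 18446744073709551616/3952575621190533915703125.

18446744073709551616/3952575621190533915703125


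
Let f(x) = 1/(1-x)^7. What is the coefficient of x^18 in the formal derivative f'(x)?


Differentiate: d/dx [ 1/(1-x)^r ] = r / (1-x)^(r+1).
Here r = 7, so f'(x) = 7 / (1-x)^8.
The expansion of 1/(1-x)^(r+1) has coefficient of x^n equal to C(n+r, r).
So the coefficient of x^18 in f'(x) is
7 * C(25, 7) = 7 * 480700 = 3364900

3364900


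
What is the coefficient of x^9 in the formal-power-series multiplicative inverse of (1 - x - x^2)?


Let the inverse be f(x) = sum_{k>=0} a_k x^k. From f(x) * (1 - x - x^2) = 1 and matching coefficients:
 x^0: a_0 = 1.
 x^1: a_1 - a_0 = 0, so a_1 = 1.
 x^k (k >= 2): a_k - a_{k-1} - a_{k-2} = 0, i.e. a_k = a_{k-1} + a_{k-2}.
This is the Fibonacci-type recurrence shifted so that a_0 = a_1 = 1.
Iterating: a_0=1, a_1=1, a_2=2, a_3=3, a_4=5, a_5=8, a_6=13, a_7=21, a_8=34, a_9=55
a_9 = 55.

55


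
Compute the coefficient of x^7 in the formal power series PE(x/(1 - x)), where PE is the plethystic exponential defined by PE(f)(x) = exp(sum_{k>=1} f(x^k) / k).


For f(x) = x/(1 - x) we have
sum_{k>=1} f(x^k) / k = sum_{k>=1} (1/k) * x^k / (1 - x^k) = sum_{k, m >= 1} x^(k m) / k,
which after exponentiating simplifies to
PE(x/(1 - x)) = prod_{k>=1} 1 / (1 - x^k).
This is the generating function for the partition function p(n), so the coefficient of x^7 is p(7).
Computing p(7) by dynamic programming over parts 1, 2, ..., 7: p(7) = 15.

15


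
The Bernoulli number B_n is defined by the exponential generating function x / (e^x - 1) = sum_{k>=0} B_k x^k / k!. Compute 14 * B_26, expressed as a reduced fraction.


Bernoulli numbers can also be computed recursively via B_0 = 1 and sum_{j=0}^{m} C(m+1, j) B_j = 0 for m >= 1. Odd-index Bernoulli numbers vanish for k >= 3.
Computing B_26 = 8553103/6, so 14 * B_26 = 14 * 8553103/6 = 59871721/3.

59871721/3


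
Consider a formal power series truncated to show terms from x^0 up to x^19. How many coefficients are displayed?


From x^0 to x^19 inclusive, the count is 19 - 0 + 1 = 20.

20


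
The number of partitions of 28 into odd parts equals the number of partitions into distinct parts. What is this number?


Computing partitions of 28 into odd parts (1, 3, 5, ...):
Using the generating function prod_{k>=0} 1/(1-x^(2k+1)),
the count is 222

222


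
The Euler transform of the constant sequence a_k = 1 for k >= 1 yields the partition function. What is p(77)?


The Euler transform converts the sequence a_k = 1 into the number of integer partitions.
Using the recurrence or dynamic programming:
p(77) = 10619863

10619863


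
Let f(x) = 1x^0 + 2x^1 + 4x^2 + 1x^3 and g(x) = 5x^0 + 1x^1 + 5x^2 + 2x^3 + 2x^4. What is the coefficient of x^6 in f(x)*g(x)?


Cauchy product at x^6:
4*2 + 1*2
= 10

10


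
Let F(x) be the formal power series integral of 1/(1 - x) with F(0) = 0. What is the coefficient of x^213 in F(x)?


1/(1 - x) = sum_{k>=0} x^k. Integrating termwise and using F(0) = 0 gives
F(x) = sum_{k>=0} x^(k+1) / (k+1) = sum_{m>=1} x^m / m = -ln(1 - x).
So the coefficient of x^213 is 1/213 = 1/213.

1/213


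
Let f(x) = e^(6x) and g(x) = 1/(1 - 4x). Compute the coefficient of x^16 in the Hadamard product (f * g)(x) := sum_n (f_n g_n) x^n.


Expanding: f_k = 6^k/k! (from e^(6x)) and g_k = 4^k (from 1/(1 - 4x)). So the Hadamard coefficient (f * g)_k = 6^k 4^k / k! = (24)^k / k!.
For k = 16: 24^16/16! = 12116574790945106558976/20922789888000 = 507227047723008/875875.

507227047723008/875875


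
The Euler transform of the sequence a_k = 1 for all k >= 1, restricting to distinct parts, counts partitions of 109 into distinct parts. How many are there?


Partitions of 109 into distinct parts can be computed via generating function.
Product (1+x)(1+x^2)(1+x^3)...
The coefficient of x^109 = 927406

927406


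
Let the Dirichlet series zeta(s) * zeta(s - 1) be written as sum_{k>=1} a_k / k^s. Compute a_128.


Convolution gives a_k = sum_{d | k} d * 1 = sum_{d | k} d = sigma(k), the sum of positive divisors of k.
For k = 128, the divisors are 1, 2, 4, 8, 16, 32, 64, 128, so
sigma(128) = 1 + 2 + 4 + 8 + 16 + 32 + 64 + 128 = 255.

255


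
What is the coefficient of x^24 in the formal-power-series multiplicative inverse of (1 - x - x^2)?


Let the inverse be f(x) = sum_{k>=0} a_k x^k. From f(x) * (1 - x - x^2) = 1 and matching coefficients:
 x^0: a_0 = 1.
 x^1: a_1 - a_0 = 0, so a_1 = 1.
 x^k (k >= 2): a_k - a_{k-1} - a_{k-2} = 0, i.e. a_k = a_{k-1} + a_{k-2}.
This is the Fibonacci-type recurrence shifted so that a_0 = a_1 = 1.
Iterating: a_0=1, a_1=1, a_2=2, a_3=3, a_4=5, a_5=8, a_6=13, a_7=21, a_8=34, a_9=55, ...
a_24 = 75025.

75025


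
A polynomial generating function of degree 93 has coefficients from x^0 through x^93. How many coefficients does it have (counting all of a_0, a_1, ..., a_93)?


A polynomial of degree 93 takes the form a_0 + a_1 x + ... + a_93 x^93.
The number of coefficients is 93 + 1 = 94.

94


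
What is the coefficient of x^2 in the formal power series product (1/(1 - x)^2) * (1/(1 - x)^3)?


Combine the factors: (1/(1 - x)^2) * (1/(1 - x)^3) = 1/(1 - x)^5.
Then use 1/(1 - x)^r = sum_{k>=0} C(k + r - 1, r - 1) x^k with r = 5 and k = 2:
C(6, 4) = 15.

15


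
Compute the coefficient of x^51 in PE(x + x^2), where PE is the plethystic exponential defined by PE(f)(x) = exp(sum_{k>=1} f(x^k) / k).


With f(x) = x + x^2, the exponent is sum_{k>=1} (x^k + x^(2k)) / k = -ln(1 - x) - ln(1 - x^2). Exponentiating:
PE(x + x^2) = 1 / ((1 - x)(1 - x^2)).
This is the generating function for partitions of n into parts of size 1 or 2. The number of 2's can be any j in 0..25, and the rest are 1's, so
[x^51] = floor(51/2) + 1 = 26.

26


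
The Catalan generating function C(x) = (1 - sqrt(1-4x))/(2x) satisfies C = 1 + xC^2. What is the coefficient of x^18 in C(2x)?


Substituting x -> 2x scales the n-th coefficient by 2^n, so [x^18] C(2x) = 2^18 * C_18.
C_18 = C(2*18, 18)/(19) = 9075135300/19 = 477638700.
So 2^18 * 477638700 = 262144 * 477638700 = 125210119372800.

125210119372800


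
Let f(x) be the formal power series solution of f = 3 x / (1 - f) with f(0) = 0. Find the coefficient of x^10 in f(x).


Apply Lagrange inversion: f = 3 x * phi(f) with phi(t) = 1/(1 - t), so
[x^n] f = 3^n * (1/n) [t^(n-1)] phi(t)^n = 3^n * (1/n) [t^(n-1)] (1 - t)^(-n) = 3^n * (1/n) C(2n - 2, n - 1) = 3^n * C_{n-1}.
For n = 10: C_9 = C(18, 9) / 10 = 48620/10 = 4862.
With the 3^10 = 59049 factor, the coefficient is 59049 * 4862 = 287096238.

287096238


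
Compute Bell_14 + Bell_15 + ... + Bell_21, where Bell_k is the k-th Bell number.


Recall Bell_k counts set partitions of a k-set (with Bell_0 = 1 by convention).
Bell_14 through Bell_21: 190899322, 1382958545, 10480142147, 82864869804, 682076806159, 5832742205057, 51724158235372, 474869816156751
Sum = 190899322 + 1382958545 + 10480142147 + 82864869804 + 682076806159 + 5832742205057 + 51724158235372 + 474869816156751 = 533203712273157.

533203712273157


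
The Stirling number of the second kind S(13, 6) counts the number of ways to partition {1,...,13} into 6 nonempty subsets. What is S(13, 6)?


Using the explicit formula S(n,k) = (1/k!) sum_{j=0}^{k} (-1)^(k-j) C(k,j) j^n:
S(13, 6) = 9321312
Equivalently, S(n,k) is n! times the coefficient of x^n in the EGF (e^x - 1)^k / k!.

9321312


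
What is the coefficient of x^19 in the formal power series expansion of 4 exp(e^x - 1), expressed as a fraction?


exp(e^x - 1) is the exponential generating function for the Bell numbers Bell_k: exp(e^x - 1) = sum_{k>=0} Bell_k x^k / k!.
So the coefficient of x^19 in 4 exp(e^x - 1) is 4 Bell_19 / 19!.
Computing: Bell_19 = 5832742205057 and 19! = 121645100408832000, giving
4 * 5832742205057/121645100408832000 = 5832742205057/30411275102208000.

5832742205057/30411275102208000


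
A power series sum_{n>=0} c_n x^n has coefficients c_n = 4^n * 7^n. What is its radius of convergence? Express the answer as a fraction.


By the root test (Cauchy-Hadamard), the radius is R = 1 / limsup_n |c_n|^(1/n).
Here |c_n|^(1/n) = (4^n * 7^n)^(1/n) = 4 * 7 = 28 for all n.
So R = 1/28 = 1/28.

1/28


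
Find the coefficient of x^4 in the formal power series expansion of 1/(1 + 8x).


Write 1/(1 + c x) = 1/(1 - (-c) x) and apply the geometric-series identity
1/(1 - y) = sum_{k>=0} y^k to get 1/(1 + c x) = sum_{k>=0} (-c)^k x^k.
So the coefficient of x^k is (-c)^k = (-1)^k * c^k.
Here c = 8 and k = 4:
(-8)^4 = 1 * 4096 = 4096

4096


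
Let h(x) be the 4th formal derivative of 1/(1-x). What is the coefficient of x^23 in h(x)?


Differentiating 4 times: d^4/dx^4 [1/(1-x)] = 4!/(1-x)^5.
The expansion 1/(1-x)^5 = sum_{k>=0} C(k+4, 4) x^k, so the coefficient of x^n in 4!/(1-x)^5 is 4! * C(n+4, 4).
For n = 23: 24 * C(27, 4) = 24 * 17550 = 421200

421200


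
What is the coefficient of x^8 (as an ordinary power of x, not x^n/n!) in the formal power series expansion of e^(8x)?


The exponential series is e^y = sum_{k>=0} y^k / k!. Substituting y = 8x gives
e^(8x) = sum_{k>=0} 8^k x^k / k!.
So the coefficient of x^n is a^n/n! with a = 8, n = 8:
8^8 / 8! = 16777216/40320 = 131072/315

131072/315


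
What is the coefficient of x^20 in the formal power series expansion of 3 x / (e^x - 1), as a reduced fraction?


The exponential generating function for Bernoulli numbers is
x / (e^x - 1) = sum_{k>=0} B_k x^k / k!.
So the coefficient of x^20 in 3 x / (e^x - 1) is 3 B_20 / 20!.
Computing: B_20 = -174611/330, 20! = 2432902008176640000, giving
3 * -174611/330 / 2432902008176640000 = -174611/267619220899430400000.

-174611/267619220899430400000


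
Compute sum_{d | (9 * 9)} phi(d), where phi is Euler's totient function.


First, 9 * 9 = 81. One classical identity is sum_{d | n} phi(d) = n (each k in [1, n] has a unique gcd with n, and among the k's with gcd(k, n) = n/d there are phi(d) of them). So the sum equals 81. We also verify directly:
Divisors of 81: 1, 3, 9, 27, 81.
phi values: 1, 2, 6, 18, 54.
Sum = 81.

81


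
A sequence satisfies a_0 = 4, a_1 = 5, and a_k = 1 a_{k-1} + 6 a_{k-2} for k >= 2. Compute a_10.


The characteristic equation is t^2 - 1 t - 6 = 0, with roots r_1 = 3 and r_2 = -2 (so c_1 = r_1 + r_2, c_2 = -r_1 r_2 as required).
One can use the closed form a_n = A r_1^n + B r_2^n, but direct iteration is more reliable:
a_0 = 4, a_1 = 5, a_2 = 29, a_3 = 59, a_4 = 233, a_5 = 587, a_6 = 1985, a_7 = 5507, a_8 = 17417, a_9 = 50459, a_10 = 154961.
So a_10 = 154961.

154961


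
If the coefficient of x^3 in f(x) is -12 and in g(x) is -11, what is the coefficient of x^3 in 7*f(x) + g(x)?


Scalar multiplication scales coefficients: 7 * -12 = -84.
Then add the g coefficient: -84 + -11
= -95

-95


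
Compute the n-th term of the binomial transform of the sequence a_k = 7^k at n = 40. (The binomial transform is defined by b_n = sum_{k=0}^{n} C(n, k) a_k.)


With a_k = 7^k, b_n = sum_{k=0}^{n} C(n, k) 7^k = (1 + 7)^n by the binomial theorem.
For n = 40: (1 + 7)^40 = 8^40 = 1329227995784915872903807060280344576.

1329227995784915872903807060280344576


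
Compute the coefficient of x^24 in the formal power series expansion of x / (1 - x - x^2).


Let f(x) = sum_{k>=0} a_k x^k. Multiplying f(x) * (1 - x - x^2) = x and matching coefficients gives a_0 = 0, a_1 = 1, and a_k = a_{k-1} + a_{k-2} for k >= 2. These are the Fibonacci numbers F_k.
Iterating from F_0 = 0, F_1 = 1:
F_0=0, F_1=1, F_2=1, F_3=2, F_4=3, F_5=5, F_6=8, F_7=13, F_8=21, F_9=34, ...
F_24 = 46368.

46368


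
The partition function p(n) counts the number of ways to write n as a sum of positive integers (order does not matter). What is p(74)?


Using the generating function prod_{k>=1} 1/(1-x^k), we compute p(74).
By dynamic programming over parts 1 through 74:
p(74) = 7089500

7089500


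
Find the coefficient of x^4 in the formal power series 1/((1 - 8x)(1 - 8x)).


By partial fractions or Cauchy convolution:
The coefficient equals sum_{k=0}^{4} 8^k * 8^(4-k).
= 20480

20480


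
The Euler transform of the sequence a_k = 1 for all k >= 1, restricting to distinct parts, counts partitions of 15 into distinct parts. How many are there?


Partitions of 15 into distinct parts can be computed via generating function.
Product (1+x)(1+x^2)(1+x^3)...
The coefficient of x^15 = 27

27


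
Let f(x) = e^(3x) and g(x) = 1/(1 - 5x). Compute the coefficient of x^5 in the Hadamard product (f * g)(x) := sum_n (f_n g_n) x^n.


Expanding: f_k = 3^k/k! (from e^(3x)) and g_k = 5^k (from 1/(1 - 5x)). So the Hadamard coefficient (f * g)_k = 3^k 5^k / k! = (15)^k / k!.
For k = 5: 15^5/5! = 759375/120 = 50625/8.

50625/8


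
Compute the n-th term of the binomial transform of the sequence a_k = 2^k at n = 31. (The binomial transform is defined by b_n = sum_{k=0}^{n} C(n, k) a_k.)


With a_k = 2^k, b_n = sum_{k=0}^{n} C(n, k) 2^k = (1 + 2)^n by the binomial theorem.
For n = 31: (1 + 2)^31 = 3^31 = 617673396283947.

617673396283947


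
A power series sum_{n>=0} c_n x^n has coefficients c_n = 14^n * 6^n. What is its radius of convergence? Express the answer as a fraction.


By the root test (Cauchy-Hadamard), the radius is R = 1 / limsup_n |c_n|^(1/n).
Here |c_n|^(1/n) = (14^n * 6^n)^(1/n) = 14 * 6 = 84 for all n.
So R = 1/84 = 1/84.

1/84


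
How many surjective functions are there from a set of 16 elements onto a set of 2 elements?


By inclusion-exclusion on which target elements are missed, the number of surjections from an n-set onto a k-set is
surj(n, k) = sum_{j=0}^{k} (-1)^j C(k, j) (k - j)^n.
Equivalently surj(n, k) = k! * S(n, k), where S(n, k) is the Stirling number of the second kind.
For n = 16, k = 2:
S(16, 2) = 32767, so
surj = 2! * 32767 = 2 * 32767 = 65534.

65534


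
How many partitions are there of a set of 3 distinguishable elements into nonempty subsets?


Bell_3 can be computed from the Bell triangle or from Dobinski's identity Bell_n = (1/e) * sum_{k>=0} k^n / k!.
Computing Bell_3 = 5.

5


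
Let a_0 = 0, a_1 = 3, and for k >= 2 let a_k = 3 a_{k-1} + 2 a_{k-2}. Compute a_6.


Iterating the recurrence forward:
a_0 = 0
a_1 = 3
a_2 = 3*3 + 2*0 = 9
a_3 = 3*9 + 2*3 = 33
a_4 = 3*33 + 2*9 = 117
a_5 = 3*117 + 2*33 = 417
a_6 = 3*417 + 2*117 = 1485
So a_6 = 1485.

1485


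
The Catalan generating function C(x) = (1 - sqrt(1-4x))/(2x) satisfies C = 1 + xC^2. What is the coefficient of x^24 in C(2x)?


Substituting x -> 2x scales the n-th coefficient by 2^n, so [x^24] C(2x) = 2^24 * C_24.
C_24 = C(2*24, 24)/(25) = 32247603683100/25 = 1289904147324.
So 2^24 * 1289904147324 = 16777216 * 1289904147324 = 21641000498950569984.

21641000498950569984


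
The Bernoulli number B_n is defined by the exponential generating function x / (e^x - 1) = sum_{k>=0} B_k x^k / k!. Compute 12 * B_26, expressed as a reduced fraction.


Bernoulli numbers can also be computed recursively via B_0 = 1 and sum_{j=0}^{m} C(m+1, j) B_j = 0 for m >= 1. Odd-index Bernoulli numbers vanish for k >= 3.
Computing B_26 = 8553103/6, so 12 * B_26 = 12 * 8553103/6 = 17106206.

17106206


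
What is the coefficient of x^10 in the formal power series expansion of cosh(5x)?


The Maclaurin series is cosh(t) = sum_{m>=0} t^(2m) / (2m)!, so substituting t = 5x, only even powers of x are nonzero, with coefficient of x^(2m) equal to 5^(2m) / (2m)!.
For x^10 the coefficient is 5^10/10! = 9765625/3628800 = 390625/145152.

390625/145152


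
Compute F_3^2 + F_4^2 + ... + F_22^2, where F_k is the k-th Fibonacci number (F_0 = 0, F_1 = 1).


There is a standard identity sum_{k=0}^{N} F_k^2 = F_N * F_{N+1} (proved inductively from the telescoping relation F_k^2 = F_k F_{k+1} - F_{k-1} F_k). Then
sum_{k=3}^{22} F_k^2 = F_22 F_23 - F_2 F_3.
Computing: F_22 = 17711, F_23 = 28657, F_2 = 1, F_3 = 2.
Sum = 17711 * 28657 - 1 * 2 = 507544125.

507544125


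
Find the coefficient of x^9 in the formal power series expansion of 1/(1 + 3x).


Write 1/(1 + c x) = 1/(1 - (-c) x) and apply the geometric-series identity
1/(1 - y) = sum_{k>=0} y^k to get 1/(1 + c x) = sum_{k>=0} (-c)^k x^k.
So the coefficient of x^k is (-c)^k = (-1)^k * c^k.
Here c = 3 and k = 9:
(-3)^9 = -1 * 19683 = -19683

-19683


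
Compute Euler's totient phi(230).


phi(n) counts integers in [1, n] coprime to n. Using the multiplicative formula phi(n) = n * prod_{p | n} (1 - 1/p):
230 = 2 * 5 * 23, so
phi(230) = 230 * (1 - 1/2) * (1 - 1/5) * (1 - 1/23) = 88.

88


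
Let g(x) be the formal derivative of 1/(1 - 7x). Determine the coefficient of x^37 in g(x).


Differentiate termwise: d/dx sum_{k>=0} 7^k x^k = sum_{k>=1} k 7^k x^(k-1) = sum_{j>=0} (j+1) 7^(j+1) x^j.
Equivalently, d/dx [1/(1 - 7x)] = 7/(1 - 7x)^2.
For j = 37: 38 * 7^38 = 38 * 129934811447123020117172145698449 = 4937522834990674764452541536541062.

4937522834990674764452541536541062


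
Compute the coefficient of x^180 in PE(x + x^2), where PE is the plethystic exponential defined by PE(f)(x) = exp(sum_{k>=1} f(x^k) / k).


With f(x) = x + x^2, the exponent is sum_{k>=1} (x^k + x^(2k)) / k = -ln(1 - x) - ln(1 - x^2). Exponentiating:
PE(x + x^2) = 1 / ((1 - x)(1 - x^2)).
This is the generating function for partitions of n into parts of size 1 or 2. The number of 2's can be any j in 0..90, and the rest are 1's, so
[x^180] = floor(180/2) + 1 = 91.

91


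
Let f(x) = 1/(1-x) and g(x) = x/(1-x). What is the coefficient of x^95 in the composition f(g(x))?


First simplify the composition: f(g(x)) = 1/(1 - x/(1-x)) = (1-x)/((1-x) - x) = (1-x)/(1-2x).
Now extract the coefficient. Write (1-x)/(1-2x) = 1/(1-2x) - x/(1-2x).
The coefficient of x^n in 1/(1-2x) is 2^n, and in x/(1-2x) is 2^(n-1) (for n >= 1).
So the coefficient of x^95 is 2^95 - 2^94 = 39614081257132168796771975168 - 19807040628566084398385987584 = 19807040628566084398385987584.

19807040628566084398385987584


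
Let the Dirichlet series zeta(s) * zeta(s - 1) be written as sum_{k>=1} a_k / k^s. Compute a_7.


Convolution gives a_k = sum_{d | k} d * 1 = sum_{d | k} d = sigma(k), the sum of positive divisors of k.
For k = 7, the divisors are 1, 7, so
sigma(7) = 1 + 7 = 8.

8


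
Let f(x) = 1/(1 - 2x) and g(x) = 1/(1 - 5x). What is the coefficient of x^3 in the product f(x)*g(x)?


The coefficient of x^n in f*g is the Cauchy product: sum_{k=0}^{n} a^k * b^(n-k).
With a=2, b=5, n=3:
sum_{k=0}^{3} 2^k * 5^(3-k)
= 203

203


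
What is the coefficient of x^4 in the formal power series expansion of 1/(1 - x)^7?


The expansion 1/(1 - x)^r = sum_{k>=0} C(k + r - 1, r - 1) x^k follows from the multiset / negative-binomial theorem (or from repeated differentiation of the geometric series).
For r = 7 and k = 4:
C(10, 6) = 3628800 / (720 * 24) = 210.

210


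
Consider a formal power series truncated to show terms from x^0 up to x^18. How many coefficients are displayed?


From x^0 to x^18 inclusive, the count is 18 - 0 + 1 = 19.

19


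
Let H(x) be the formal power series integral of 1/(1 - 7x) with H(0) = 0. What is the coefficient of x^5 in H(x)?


1/(1 - 7x) = sum_{k>=0} 7^k x^k. Integrating termwise with H(0) = 0:
H(x) = sum_{k>=0} 7^k x^(k+1) / (k+1) = sum_{m>=1} 7^(m-1) x^m / m.
For m = 5: 7^4/5 = 2401/5 = 2401/5.

2401/5


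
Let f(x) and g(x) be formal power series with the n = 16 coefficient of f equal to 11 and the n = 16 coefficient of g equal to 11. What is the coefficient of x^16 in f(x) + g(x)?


Addition of formal power series is termwise.
The coefficient of x^16 in f + g = 11 + 11
= 22

22


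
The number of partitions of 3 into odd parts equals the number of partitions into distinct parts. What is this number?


Computing partitions of 3 into odd parts (1, 3, 5, ...):
Using the generating function prod_{k>=0} 1/(1-x^(2k+1)),
the count is 2

2


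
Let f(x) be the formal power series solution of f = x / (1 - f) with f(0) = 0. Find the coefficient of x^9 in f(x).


Apply Lagrange inversion: f = x * phi(f) with phi(t) = 1/(1 - t), so
[x^n] f = (1/n) [t^(n-1)] phi(t)^n = (1/n) [t^(n-1)] (1 - t)^(-n) = (1/n) C(2n - 2, n - 1) = C_{n-1}.
For n = 9: C_8 = C(16, 8) / 9 = 12870/9 = 1430 = 1430.

1430


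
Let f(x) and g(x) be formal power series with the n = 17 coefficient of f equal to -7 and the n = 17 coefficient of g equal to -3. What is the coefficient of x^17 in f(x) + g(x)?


Addition of formal power series is termwise.
The coefficient of x^17 in f + g = -7 + -3
= -10

-10


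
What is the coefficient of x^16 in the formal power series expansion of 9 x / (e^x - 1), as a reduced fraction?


The exponential generating function for Bernoulli numbers is
x / (e^x - 1) = sum_{k>=0} B_k x^k / k!.
So the coefficient of x^16 in 9 x / (e^x - 1) is 9 B_16 / 16!.
Computing: B_16 = -3617/510, 16! = 20922789888000, giving
9 * -3617/510 / 20922789888000 = -3617/1185624760320000.

-3617/1185624760320000


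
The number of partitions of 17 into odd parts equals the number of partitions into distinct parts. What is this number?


Computing partitions of 17 into odd parts (1, 3, 5, ...):
Using the generating function prod_{k>=0} 1/(1-x^(2k+1)),
the count is 38

38


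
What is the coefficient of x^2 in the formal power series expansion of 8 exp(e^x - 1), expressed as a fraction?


exp(e^x - 1) is the exponential generating function for the Bell numbers Bell_k: exp(e^x - 1) = sum_{k>=0} Bell_k x^k / k!.
So the coefficient of x^2 in 8 exp(e^x - 1) is 8 Bell_2 / 2!.
Computing: Bell_2 = 2 and 2! = 2, giving
8 * 2/2 = 8.

8


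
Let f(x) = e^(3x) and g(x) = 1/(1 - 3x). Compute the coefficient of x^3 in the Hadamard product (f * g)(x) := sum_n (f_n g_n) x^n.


Expanding: f_k = 3^k/k! (from e^(3x)) and g_k = 3^k (from 1/(1 - 3x)). So the Hadamard coefficient (f * g)_k = 3^k 3^k / k! = (9)^k / k!.
For k = 3: 9^3/3! = 729/6 = 243/2.

243/2


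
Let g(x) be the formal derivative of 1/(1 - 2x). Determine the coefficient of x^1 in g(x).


Differentiate termwise: d/dx sum_{k>=0} 2^k x^k = sum_{k>=1} k 2^k x^(k-1) = sum_{j>=0} (j+1) 2^(j+1) x^j.
Equivalently, d/dx [1/(1 - 2x)] = 2/(1 - 2x)^2.
For j = 1: 2 * 2^2 = 2 * 4 = 8.

8


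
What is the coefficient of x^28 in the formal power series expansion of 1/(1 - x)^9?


The negative binomial / multiset identity is
1/(1 - x)^r = sum_{k>=0} C(k + r - 1, r - 1) x^k.
Here r = 9 and k = 28, so the coefficient is
C(28 + 8, 8) = C(36, 8)
= 30260340

30260340


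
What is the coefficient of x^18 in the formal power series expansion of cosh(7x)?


The Maclaurin series is cosh(t) = sum_{m>=0} t^(2m) / (2m)!, so substituting t = 7x, only even powers of x are nonzero, with coefficient of x^(2m) equal to 7^(2m) / (2m)!.
For x^18 the coefficient is 7^18/18! = 1628413597910449/6402373705728000 = 33232930569601/130660687872000.

33232930569601/130660687872000


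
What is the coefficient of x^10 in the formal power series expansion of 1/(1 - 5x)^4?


The general identity 1/(1 - c x)^r = sum_{k>=0} c^k C(k + r - 1, r - 1) x^k follows by substituting y = c x into 1/(1 - y)^r = sum_{k>=0} C(k + r - 1, r - 1) y^k.
For c = 5, r = 4, k = 10:
5^10 * C(13, 3) = 9765625 * 286 = 2792968750.

2792968750


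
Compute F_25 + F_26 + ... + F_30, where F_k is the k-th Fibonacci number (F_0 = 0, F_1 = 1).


Use the identity sum_{k=0}^{N} F_k = F_{N+2} - 1 (which follows from F_{k+2} - F_{k+1} = F_k). Then
sum_{k=25}^{30} F_k = (F_{32} - 1) - (F_{26} - 1) = F_{32} - F_{26}.
Computing: F_{32} = 2178309, F_{26} = 121393, so
Sum = 2178309 - 121393 = 2056916.

2056916


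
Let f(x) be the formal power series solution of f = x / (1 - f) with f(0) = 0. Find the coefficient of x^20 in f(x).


Apply Lagrange inversion: f = x * phi(f) with phi(t) = 1/(1 - t), so
[x^n] f = (1/n) [t^(n-1)] phi(t)^n = (1/n) [t^(n-1)] (1 - t)^(-n) = (1/n) C(2n - 2, n - 1) = C_{n-1}.
For n = 20: C_19 = C(38, 19) / 20 = 35345263800/20 = 1767263190 = 1767263190.

1767263190


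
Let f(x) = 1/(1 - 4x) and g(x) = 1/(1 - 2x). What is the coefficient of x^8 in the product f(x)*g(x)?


The coefficient of x^n in f*g is the Cauchy product: sum_{k=0}^{n} a^k * b^(n-k).
With a=4, b=2, n=8:
sum_{k=0}^{8} 4^k * 2^(8-k)
= 130816

130816


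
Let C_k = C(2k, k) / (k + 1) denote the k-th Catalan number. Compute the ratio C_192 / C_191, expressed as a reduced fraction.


Using C_k = (2k)! / (k! (k+1)!), the ratio C_{k+1}/C_k simplifies to
C_{k+1}/C_k = [(2k+2)! / ((k+1)! (k+2)!)] * [k! (k+1)! / (2k)!]
 = (2k+2)(2k+1) / ((k+1)(k+2)) = 2(2k+1) / (k+2).
For k = 191: 2(2*191 + 1) / (191 + 2) = 766/193 = 766/193.

766/193


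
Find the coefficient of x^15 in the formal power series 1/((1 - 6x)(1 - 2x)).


By partial fractions or Cauchy convolution:
The coefficient equals sum_{k=0}^{15} 6^k * 2^(15-k).
= 705277460480

705277460480


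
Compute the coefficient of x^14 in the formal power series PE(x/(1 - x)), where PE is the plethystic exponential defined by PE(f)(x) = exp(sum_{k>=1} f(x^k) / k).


For f(x) = x/(1 - x) we have
sum_{k>=1} f(x^k) / k = sum_{k>=1} (1/k) * x^k / (1 - x^k) = sum_{k, m >= 1} x^(k m) / k,
which after exponentiating simplifies to
PE(x/(1 - x)) = prod_{k>=1} 1 / (1 - x^k).
This is the generating function for the partition function p(n), so the coefficient of x^14 is p(14).
Computing p(14) by dynamic programming over parts 1, 2, ..., 14: p(14) = 135.

135


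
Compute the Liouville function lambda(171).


The Liouville function is lambda(k) = (-1)^Omega(k), where Omega(k) counts the prime factors of k with multiplicity.
Factoring: 171 = 3 * 3 * 19, so Omega(171) = 3.
lambda(171) = (-1)^3 = -1.

-1


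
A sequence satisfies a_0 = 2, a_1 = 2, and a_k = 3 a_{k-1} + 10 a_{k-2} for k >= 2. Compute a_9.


The characteristic equation is t^2 - 3 t - 10 = 0, with roots r_1 = 5 and r_2 = -2 (so c_1 = r_1 + r_2, c_2 = -r_1 r_2 as required).
One can use the closed form a_n = A r_1^n + B r_2^n, but direct iteration is more reliable:
a_0 = 2, a_1 = 2, a_2 = 26, a_3 = 98, a_4 = 554, a_5 = 2642, a_6 = 13466, a_7 = 66818, a_8 = 335114, a_9 = 1673522.
So a_9 = 1673522.

1673522


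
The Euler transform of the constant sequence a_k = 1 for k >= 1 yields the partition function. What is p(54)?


The Euler transform converts the sequence a_k = 1 into the number of integer partitions.
Using the recurrence or dynamic programming:
p(54) = 386155

386155


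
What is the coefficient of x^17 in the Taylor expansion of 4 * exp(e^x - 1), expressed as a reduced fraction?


exp(e^x - 1) = sum_{k>=0} Bell_k x^k / k!, where Bell_k is the k-th Bell number.
So the coefficient of x^17 is 4 * Bell_17 / 17!.
Computing: Bell_17 = 82864869804 and 17! = 355687428096000, giving
4 * 82864869804/355687428096000 = 255755771/274450176000.

255755771/274450176000


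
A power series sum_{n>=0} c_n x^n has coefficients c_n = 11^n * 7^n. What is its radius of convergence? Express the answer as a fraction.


By the root test (Cauchy-Hadamard), the radius is R = 1 / limsup_n |c_n|^(1/n).
Here |c_n|^(1/n) = (11^n * 7^n)^(1/n) = 11 * 7 = 77 for all n.
So R = 1/77 = 1/77.

1/77


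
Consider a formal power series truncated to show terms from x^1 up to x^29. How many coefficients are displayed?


From x^1 to x^29 inclusive, the count is 29 - 1 + 1 = 29.

29


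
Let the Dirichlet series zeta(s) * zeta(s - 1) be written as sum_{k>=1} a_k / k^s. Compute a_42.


Convolution gives a_k = sum_{d | k} d * 1 = sum_{d | k} d = sigma(k), the sum of positive divisors of k.
For k = 42, the divisors are 1, 2, 3, 6, 7, 14, 21, 42, so
sigma(42) = 1 + 2 + 3 + 6 + 7 + 14 + 21 + 42 = 96.

96


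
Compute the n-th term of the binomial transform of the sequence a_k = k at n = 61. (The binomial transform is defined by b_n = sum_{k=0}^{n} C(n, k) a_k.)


With a_k = k, b_n = sum_{k=0}^{n} C(n, k) k. Using k * C(n, k) = n * C(n-1, k-1) gives b_n = n * sum_{k>=1} C(n-1, k-1) = n * 2^(n-1).
For n = 61: 61 * 2^60 = 61 * 1152921504606846976 = 70328211781017665536.

70328211781017665536


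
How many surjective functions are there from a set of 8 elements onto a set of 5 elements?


By inclusion-exclusion on which target elements are missed, the number of surjections from an n-set onto a k-set is
surj(n, k) = sum_{j=0}^{k} (-1)^j C(k, j) (k - j)^n.
Equivalently surj(n, k) = k! * S(n, k), where S(n, k) is the Stirling number of the second kind.
For n = 8, k = 5:
S(8, 5) = 1050, so
surj = 5! * 1050 = 120 * 1050 = 126000.

126000


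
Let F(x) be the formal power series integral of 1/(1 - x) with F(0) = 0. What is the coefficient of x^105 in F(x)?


1/(1 - x) = sum_{k>=0} x^k. Integrating termwise and using F(0) = 0 gives
F(x) = sum_{k>=0} x^(k+1) / (k+1) = sum_{m>=1} x^m / m = -ln(1 - x).
So the coefficient of x^105 is 1/105 = 1/105.

1/105


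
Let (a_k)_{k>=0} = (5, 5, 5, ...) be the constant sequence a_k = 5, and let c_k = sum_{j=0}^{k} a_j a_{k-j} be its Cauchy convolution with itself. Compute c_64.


Since a_j = 5 for all j >= 0, the convolution sum becomes
c_k = sum_{j=0}^{k} 5 * 5 = 25 * (k + 1).
Equivalently, the generating function of (a_k) is 5/(1 - x) and its square is 25/(1 - x)^2 = sum_{k>=0} 25(k + 1) x^k.
For k = 64: 25 * 65 = 1625.

1625


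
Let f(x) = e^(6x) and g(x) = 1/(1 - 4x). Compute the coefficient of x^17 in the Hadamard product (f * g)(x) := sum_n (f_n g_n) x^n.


Expanding: f_k = 6^k/k! (from e^(6x)) and g_k = 4^k (from 1/(1 - 4x)). So the Hadamard coefficient (f * g)_k = 6^k 4^k / k! = (24)^k / k!.
For k = 17: 24^17/17! = 290797794982682557415424/355687428096000 = 12173449145352192/14889875.

12173449145352192/14889875


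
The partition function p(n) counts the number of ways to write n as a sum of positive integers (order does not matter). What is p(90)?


Using the generating function prod_{k>=1} 1/(1-x^k), we compute p(90).
By dynamic programming over parts 1 through 90:
p(90) = 56634173

56634173


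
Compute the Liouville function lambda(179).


The Liouville function is lambda(k) = (-1)^Omega(k), where Omega(k) counts the prime factors of k with multiplicity.
Factoring: 179 = 179, so Omega(179) = 1.
lambda(179) = (-1)^1 = -1.

-1


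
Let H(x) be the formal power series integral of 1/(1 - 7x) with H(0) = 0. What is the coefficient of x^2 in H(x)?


1/(1 - 7x) = sum_{k>=0} 7^k x^k. Integrating termwise with H(0) = 0:
H(x) = sum_{k>=0} 7^k x^(k+1) / (k+1) = sum_{m>=1} 7^(m-1) x^m / m.
For m = 2: 7^1/2 = 7/2 = 7/2.

7/2


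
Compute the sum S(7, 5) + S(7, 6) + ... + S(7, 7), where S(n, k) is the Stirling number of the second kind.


By definition, S(n, k) counts partitions of an n-set into exactly k nonempty blocks.
Computing row n = 7 for k = 5..7:
S(7, k): 140, 21, 1
Sum = 162.

162


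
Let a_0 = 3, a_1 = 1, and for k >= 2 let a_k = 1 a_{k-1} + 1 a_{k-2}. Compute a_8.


Iterating the recurrence forward:
a_0 = 3
a_1 = 1
a_2 = 1*1 + 1*3 = 4
a_3 = 1*4 + 1*1 = 5
a_4 = 1*5 + 1*4 = 9
a_5 = 1*9 + 1*5 = 14
a_6 = 1*14 + 1*9 = 23
a_7 = 1*23 + 1*14 = 37
a_8 = 1*37 + 1*23 = 60
So a_8 = 60.

60


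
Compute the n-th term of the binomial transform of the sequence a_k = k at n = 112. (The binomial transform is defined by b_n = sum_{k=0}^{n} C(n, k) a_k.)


With a_k = k, b_n = sum_{k=0}^{n} C(n, k) k. Using k * C(n, k) = n * C(n-1, k-1) gives b_n = n * sum_{k>=1} C(n-1, k-1) = n * 2^(n-1).
For n = 112: 112 * 2^111 = 112 * 2596148429267413814265248164610048 = 290768624077950347197707794436325376.

290768624077950347197707794436325376


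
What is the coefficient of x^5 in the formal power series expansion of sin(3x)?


The Maclaurin series is sin(t) = sum_{k>=0} (-1)^k t^(2k+1) / (2k+1)!, so substituting t = 3x, only odd powers of x are nonzero, with coefficient of x^(2k+1) equal to (-1)^k 3^(2k+1) / (2k+1)!.
Write 5 = 2*2 + 1, giving the coefficient (-1)^2 * 3^5 / 5! = 243/120 = 81/40.

81/40


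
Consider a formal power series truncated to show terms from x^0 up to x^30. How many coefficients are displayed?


From x^0 to x^30 inclusive, the count is 30 - 0 + 1 = 31.

31


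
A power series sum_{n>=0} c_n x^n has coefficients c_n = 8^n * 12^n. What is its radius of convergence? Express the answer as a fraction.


By the root test (Cauchy-Hadamard), the radius is R = 1 / limsup_n |c_n|^(1/n).
Here |c_n|^(1/n) = (8^n * 12^n)^(1/n) = 8 * 12 = 96 for all n.
So R = 1/96 = 1/96.

1/96


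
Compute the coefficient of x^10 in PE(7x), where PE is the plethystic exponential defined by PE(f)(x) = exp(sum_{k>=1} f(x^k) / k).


With f(x) = 7x, the exponent is sum_{k>=1} 7 x^k / k = 7 * (-ln(1 - x)). Exponentiating:
PE(7x) = exp(-7 ln(1 - x)) = 1/(1 - x)^7.
By the negative binomial expansion, [x^n] 1/(1 - x)^7 = C(n + 6, 6).
For n = 10: C(16, 6) = 8008.

8008


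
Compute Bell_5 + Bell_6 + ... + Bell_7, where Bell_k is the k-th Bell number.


Recall Bell_k counts set partitions of a k-set (with Bell_0 = 1 by convention).
Bell_5 through Bell_7: 52, 203, 877
Sum = 52 + 203 + 877 = 1132.

1132


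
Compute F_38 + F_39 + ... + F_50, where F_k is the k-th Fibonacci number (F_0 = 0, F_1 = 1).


Use the identity sum_{k=0}^{N} F_k = F_{N+2} - 1 (which follows from F_{k+2} - F_{k+1} = F_k). Then
sum_{k=38}^{50} F_k = (F_{52} - 1) - (F_{39} - 1) = F_{52} - F_{39}.
Computing: F_{52} = 32951280099, F_{39} = 63245986, so
Sum = 32951280099 - 63245986 = 32888034113.

32888034113


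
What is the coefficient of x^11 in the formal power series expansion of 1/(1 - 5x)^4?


The general identity 1/(1 - c x)^r = sum_{k>=0} c^k C(k + r - 1, r - 1) x^k follows by substituting y = c x into 1/(1 - y)^r = sum_{k>=0} C(k + r - 1, r - 1) y^k.
For c = 5, r = 4, k = 11:
5^11 * C(14, 3) = 48828125 * 364 = 17773437500.

17773437500
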